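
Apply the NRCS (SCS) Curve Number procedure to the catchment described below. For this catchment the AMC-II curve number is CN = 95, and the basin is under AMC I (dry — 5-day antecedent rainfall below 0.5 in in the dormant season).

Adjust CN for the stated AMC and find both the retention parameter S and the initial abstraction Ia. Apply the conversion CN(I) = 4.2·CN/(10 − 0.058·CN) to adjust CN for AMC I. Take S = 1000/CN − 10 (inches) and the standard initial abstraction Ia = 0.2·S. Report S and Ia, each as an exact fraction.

Adjust CN=95 to AMC I: 4.2·95/(10 − 0.058·95) → 399 ÷ (449/100) = 39900/449 ≈ 88.864
Max retention: S = 1000/(39900/449) − 10 = 500/399 in (≈ 1.253 in)
Ia = 0.2S: 0.2·1.253 = 0.251 in (exactly 100/399)

S = 500/399 in ≈ 1.253 in; Ia = 100/399 in ≈ 0.251 in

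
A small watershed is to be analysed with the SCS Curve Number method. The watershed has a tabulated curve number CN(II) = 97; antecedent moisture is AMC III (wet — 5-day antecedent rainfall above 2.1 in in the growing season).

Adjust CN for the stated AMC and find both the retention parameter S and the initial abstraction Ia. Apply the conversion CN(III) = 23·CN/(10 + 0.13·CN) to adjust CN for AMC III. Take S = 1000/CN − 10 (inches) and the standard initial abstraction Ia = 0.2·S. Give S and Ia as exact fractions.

Wet (AMC III): CN(III) = 23·97/(10 + 0.13·97) = 2231/(2261/100) = 223100/2261 ≈ 98.673
Max retention: S = 1000/(223100/2261) − 10 = 300/2231 in (≈ 0.134 in)
Ia = 0.2S: 0.2·0.134 = 0.027 in (exactly 60/2231)

S = 300/2231 in ≈ 0.134 in; Ia = 60/2231 in ≈ 0.027 in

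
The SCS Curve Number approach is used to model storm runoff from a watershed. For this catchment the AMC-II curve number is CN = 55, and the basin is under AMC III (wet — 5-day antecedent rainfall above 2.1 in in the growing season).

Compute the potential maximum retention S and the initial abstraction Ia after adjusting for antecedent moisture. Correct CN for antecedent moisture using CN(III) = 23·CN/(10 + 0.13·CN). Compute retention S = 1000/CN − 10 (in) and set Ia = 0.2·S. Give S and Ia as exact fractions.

S = 900/253 in ≈ 3.557 in; Ia = 180/253 in ≈ 0.711 in

Wet (AMC III): CN(III) = 23·55/(10 + 0.13·55) = 1265/(343/20) = 25300/343 ≈ 73.761
Max retention: S = 1000/(25300/343) − 10 = 900/253 in (≈ 3.557 in)
Initial abstraction Ia = S/5 = (900/253)/5 = 180/253 ≈ 0.711 in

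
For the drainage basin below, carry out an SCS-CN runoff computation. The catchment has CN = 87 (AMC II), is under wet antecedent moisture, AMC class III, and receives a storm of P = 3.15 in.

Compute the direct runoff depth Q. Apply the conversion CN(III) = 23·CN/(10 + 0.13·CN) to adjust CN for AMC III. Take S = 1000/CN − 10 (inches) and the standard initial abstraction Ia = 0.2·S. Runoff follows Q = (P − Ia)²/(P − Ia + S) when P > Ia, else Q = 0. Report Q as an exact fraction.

Adjust CN=87 to AMC III: 23·87/(10 + 0.13·87) → 2001 ÷ (2131/100) = 200100/2131 ≈ 93.900
S = 1000/(200100/2131) − 10 = 1300/2001 in ≈ 0.650 in
Ia = 0.2·(1300/2001) = 260/2001 in ≈ 0.130 in
P − Ia = 3.150 − 0.130 = 120863/40020 ≈ 3.020 in (> 0, runoff occurs)
Runoff Q = (P−Ia)²/(P−Ia+S) = (3.020)²/(3.020+0.650) = 14607864769/5877457260 ≈ 2.485 in

Q = 14607864769/5877457260 in ≈ 2.485 in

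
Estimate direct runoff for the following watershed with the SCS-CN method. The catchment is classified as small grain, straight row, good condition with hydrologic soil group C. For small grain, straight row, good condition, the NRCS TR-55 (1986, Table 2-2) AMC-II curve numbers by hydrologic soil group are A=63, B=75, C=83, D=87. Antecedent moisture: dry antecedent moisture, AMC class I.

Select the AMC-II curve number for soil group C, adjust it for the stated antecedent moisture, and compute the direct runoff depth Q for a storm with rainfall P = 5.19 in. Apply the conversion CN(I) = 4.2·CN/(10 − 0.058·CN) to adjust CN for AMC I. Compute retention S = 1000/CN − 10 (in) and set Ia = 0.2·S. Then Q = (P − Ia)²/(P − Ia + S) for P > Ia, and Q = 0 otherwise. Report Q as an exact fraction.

Q = 539662136689/276198743100 in ≈ 1.954 in

NRCS table: small grain, straight row, good condition, soil group C → CN(II) = 83
Dry (AMC I): CN(I) = 4.2·83/(10 − 0.058·83) = (1743/5)/(2593/500) = 174300/2593 ≈ 67.219
S = 1000/(174300/2593) − 10 = 8500/1743 in ≈ 4.877 in
Ia = 0.2·(8500/1743) = 1700/1743 in ≈ 0.975 in
P − Ia = 5.190 − 0.975 = 734617/174300 ≈ 4.215 in (> 0, runoff occurs)
Q = (734617/174300)²/((734617/174300) + 8500/1743) = (539662136689/30380490000)/(1584617/174300) = 539662136689/276198743100 in ≈ 1.954 in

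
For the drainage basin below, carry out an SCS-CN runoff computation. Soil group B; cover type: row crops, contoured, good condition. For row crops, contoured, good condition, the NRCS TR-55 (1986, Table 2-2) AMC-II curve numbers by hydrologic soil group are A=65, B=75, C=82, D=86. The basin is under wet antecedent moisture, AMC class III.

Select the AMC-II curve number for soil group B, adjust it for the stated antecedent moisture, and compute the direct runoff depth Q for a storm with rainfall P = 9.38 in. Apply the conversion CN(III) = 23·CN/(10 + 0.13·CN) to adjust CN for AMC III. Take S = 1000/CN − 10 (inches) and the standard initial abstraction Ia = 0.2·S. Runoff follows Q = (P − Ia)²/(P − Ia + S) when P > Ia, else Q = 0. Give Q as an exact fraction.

Q = 983512321/125445450 in ≈ 7.840 in

NRCS table: row crops, contoured, good condition, soil group B → CN(II) = 75
CN(III) from CN(II)=75: (23·75)/(10 + 0.13·75) = 6900/79 ≈ 87.342
Retention S: 1000/CN − 10 with CN=87.342 → S = 100/69 ≈ 1.449 in
Initial abstraction Ia = S/5 = (100/69)/5 = 20/69 ≈ 0.290 in
Since P=9.380 > Ia=0.290: effective rainfall P−Ia = 31361/3450 in
Q = (31361/3450)²/((31361/3450) + 100/69) = (983512321/11902500)/(36361/3450) = 983512321/125445450 in ≈ 7.840 in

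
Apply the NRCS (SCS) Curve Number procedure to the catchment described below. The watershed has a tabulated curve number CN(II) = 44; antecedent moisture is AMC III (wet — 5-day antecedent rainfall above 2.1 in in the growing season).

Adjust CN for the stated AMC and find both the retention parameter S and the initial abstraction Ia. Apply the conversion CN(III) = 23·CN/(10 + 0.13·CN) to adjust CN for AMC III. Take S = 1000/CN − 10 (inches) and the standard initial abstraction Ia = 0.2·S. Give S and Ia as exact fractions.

S = 1400/253 in ≈ 5.534 in; Ia = 280/253 in ≈ 1.107 in

Wet (AMC III): CN(III) = 23·44/(10 + 0.13·44) = 1012/(393/25) = 25300/393 ≈ 64.377
S = 1000/(25300/393) − 10 = 1400/253 in ≈ 5.534 in
Ia = 0.2·(1400/253) = 280/253 in ≈ 1.107 in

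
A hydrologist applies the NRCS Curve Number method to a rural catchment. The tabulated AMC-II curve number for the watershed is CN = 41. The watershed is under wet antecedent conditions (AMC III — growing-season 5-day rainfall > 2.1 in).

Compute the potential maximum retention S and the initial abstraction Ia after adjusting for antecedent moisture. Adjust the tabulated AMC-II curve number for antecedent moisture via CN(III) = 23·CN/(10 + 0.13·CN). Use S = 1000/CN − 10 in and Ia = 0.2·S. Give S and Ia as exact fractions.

Adjust CN=41 to AMC III: 23·41/(10 + 0.13·41) → 943 ÷ (1533/100) = 94300/1533 ≈ 61.513
S = 1000/(94300/1533) − 10 = 5900/943 in ≈ 6.257 in
Ia = 0.2S: 0.2·6.257 = 1.251 in (exactly 1180/943)

S = 5900/943 in ≈ 6.257 in; Ia = 1180/943 in ≈ 1.251 in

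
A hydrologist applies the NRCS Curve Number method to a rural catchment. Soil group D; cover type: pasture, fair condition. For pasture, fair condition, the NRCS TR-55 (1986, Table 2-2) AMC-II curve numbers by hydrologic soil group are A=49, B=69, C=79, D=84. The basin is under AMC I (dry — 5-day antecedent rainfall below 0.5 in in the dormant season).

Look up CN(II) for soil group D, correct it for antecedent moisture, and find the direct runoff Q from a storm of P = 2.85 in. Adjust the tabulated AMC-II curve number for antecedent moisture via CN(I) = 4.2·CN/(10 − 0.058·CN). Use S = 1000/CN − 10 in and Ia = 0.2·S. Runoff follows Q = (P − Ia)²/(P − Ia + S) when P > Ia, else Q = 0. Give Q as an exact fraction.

Q = 293676769/503948340 in ≈ 0.583 in

NRCS table: pasture, fair condition, soil group D → CN(II) = 84
Adjust CN=84 to AMC I: 4.2·84/(10 − 0.058·84) → (1764/5) ÷ (641/125) = 44100/641 ≈ 68.799
Max retention: S = 1000/(44100/641) − 10 = 2000/441 in (≈ 4.535 in)
Ia = 0.2·(2000/441) = 400/441 in ≈ 0.907 in
Excess rainfall: 2.850 − 0.907 = 1.943 in; P > Ia so Q > 0
Q: (17137/8820)² ÷ (57137/8820) = 293676769/503948340 in (≈ 0.583 in)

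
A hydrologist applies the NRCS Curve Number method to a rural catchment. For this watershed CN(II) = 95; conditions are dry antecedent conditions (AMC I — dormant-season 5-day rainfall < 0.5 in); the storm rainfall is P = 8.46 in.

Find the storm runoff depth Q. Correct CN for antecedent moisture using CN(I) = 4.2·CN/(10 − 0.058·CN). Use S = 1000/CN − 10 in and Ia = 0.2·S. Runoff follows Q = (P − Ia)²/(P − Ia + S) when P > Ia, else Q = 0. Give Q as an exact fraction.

Dry (AMC I): CN(I) = 4.2·95/(10 − 0.058·95) = 399/(449/100) = 39900/449 ≈ 88.864
Max retention: S = 1000/(39900/449) − 10 = 500/399 in (≈ 1.253 in)
Ia = 0.2·(500/399) = 100/399 in ≈ 0.251 in
Excess rainfall: 8.460 − 0.251 = 8.209 in; P > Ia so Q > 0
Q = (163777/19950)²/((163777/19950) + 500/399) = (26822905729/398002500)/(188777/19950) = 26822905729/3766101150 in ≈ 7.122 in

Q = 26822905729/3766101150 in ≈ 7.122 in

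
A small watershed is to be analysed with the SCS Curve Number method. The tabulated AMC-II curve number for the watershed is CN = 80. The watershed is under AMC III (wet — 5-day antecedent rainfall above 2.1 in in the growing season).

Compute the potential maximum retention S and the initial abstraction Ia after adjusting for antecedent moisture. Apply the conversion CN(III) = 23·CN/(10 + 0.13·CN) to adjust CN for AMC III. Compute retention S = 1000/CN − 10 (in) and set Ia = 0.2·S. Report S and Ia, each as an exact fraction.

Wet (AMC III): CN(III) = 23·80/(10 + 0.13·80) = 1840/(102/5) = 4600/51 ≈ 90.196
Retention S: 1000/CN − 10 with CN=90.196 → S = 25/23 ≈ 1.087 in
Initial abstraction Ia = S/5 = (25/23)/5 = 5/23 ≈ 0.217 in

S = 25/23 in ≈ 1.087 in; Ia = 5/23 in ≈ 0.217 in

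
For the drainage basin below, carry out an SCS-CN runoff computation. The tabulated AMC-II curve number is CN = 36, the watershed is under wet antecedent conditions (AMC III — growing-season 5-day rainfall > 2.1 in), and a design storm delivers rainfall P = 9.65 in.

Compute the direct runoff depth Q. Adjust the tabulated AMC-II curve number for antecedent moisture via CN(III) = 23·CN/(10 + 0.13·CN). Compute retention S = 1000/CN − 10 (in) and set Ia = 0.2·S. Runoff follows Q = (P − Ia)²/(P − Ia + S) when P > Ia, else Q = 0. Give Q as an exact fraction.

Adjust CN=36 to AMC III: 23·36/(10 + 0.13·36) → 828 ÷ (367/25) = 20700/367 ≈ 56.403
S = 1000/(20700/367) − 10 = 1600/207 in ≈ 7.729 in
Ia = 0.2S: 0.2·7.729 = 1.546 in (exactly 320/207)
Excess rainfall: 9.650 − 1.546 = 8.104 in; P > Ia so Q > 0
Runoff Q = (P−Ia)²/(P−Ia+S) = (8.104)²/(8.104+7.729) = 1125669601/271381140 ≈ 4.148 in

Q = 1125669601/271381140 in ≈ 4.148 in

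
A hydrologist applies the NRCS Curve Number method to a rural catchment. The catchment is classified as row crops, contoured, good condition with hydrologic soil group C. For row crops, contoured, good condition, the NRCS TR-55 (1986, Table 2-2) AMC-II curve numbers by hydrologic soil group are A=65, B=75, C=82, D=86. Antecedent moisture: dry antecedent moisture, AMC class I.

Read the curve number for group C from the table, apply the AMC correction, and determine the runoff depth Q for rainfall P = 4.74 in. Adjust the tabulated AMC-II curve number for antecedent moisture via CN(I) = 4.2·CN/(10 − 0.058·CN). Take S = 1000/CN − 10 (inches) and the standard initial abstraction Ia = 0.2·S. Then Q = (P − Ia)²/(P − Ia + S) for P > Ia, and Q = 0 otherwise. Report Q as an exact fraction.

NRCS table: row crops, contoured, good condition, soil group C → CN(II) = 82
Dry (AMC I): CN(I) = 4.2·82/(10 − 0.058·82) = (1722/5)/(1311/250) = 28700/437 ≈ 65.675
Max retention: S = 1000/(28700/437) − 10 = 1500/287 in (≈ 5.226 in)
Ia = 0.2S: 0.2·5.226 = 1.045 in (exactly 300/287)
Since P=4.740 > Ia=1.045: effective rainfall P−Ia = 53019/14350 in
Q: (53019/14350)² ÷ (128019/14350) = 937004787/612357550 in (≈ 1.530 in)

Q = 937004787/612357550 in ≈ 1.530 in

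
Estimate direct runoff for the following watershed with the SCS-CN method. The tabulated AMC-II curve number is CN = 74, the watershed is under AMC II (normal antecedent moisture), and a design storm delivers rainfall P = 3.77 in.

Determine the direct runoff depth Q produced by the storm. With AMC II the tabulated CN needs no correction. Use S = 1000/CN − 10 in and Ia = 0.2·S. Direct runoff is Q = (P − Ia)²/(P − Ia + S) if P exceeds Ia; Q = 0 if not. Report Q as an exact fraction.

Q = 9907677/6930100 in ≈ 1.430 in

CN(II) = 74; AMC II needs no correction.
Max retention: S = 1000/74 − 10 = 130/37 in (≈ 3.514 in)
Ia = 0.2·(130/37) = 26/37 in ≈ 0.703 in
Excess rainfall: 3.770 − 0.703 = 3.067 in; P > Ia so Q > 0
Q: (11349/3700)² ÷ (24349/3700) = 9907677/6930100 in (≈ 1.430 in)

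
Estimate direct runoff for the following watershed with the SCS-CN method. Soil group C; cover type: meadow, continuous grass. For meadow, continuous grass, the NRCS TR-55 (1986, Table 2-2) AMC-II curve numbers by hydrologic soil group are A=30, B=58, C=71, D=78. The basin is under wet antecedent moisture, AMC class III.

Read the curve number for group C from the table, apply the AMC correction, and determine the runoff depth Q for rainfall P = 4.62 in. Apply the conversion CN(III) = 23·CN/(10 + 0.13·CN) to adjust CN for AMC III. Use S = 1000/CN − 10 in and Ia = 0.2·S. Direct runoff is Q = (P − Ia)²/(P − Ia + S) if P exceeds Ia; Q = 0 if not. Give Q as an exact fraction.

Q = 121259257729/40271657950 in ≈ 3.011 in

NRCS table: meadow, continuous grass, soil group C → CN(II) = 71
CN(III) from CN(II)=71: (23·71)/(10 + 0.13·71) = 163300/1923 ≈ 84.919
S = 1000/(163300/1923) − 10 = 2900/1633 in ≈ 1.776 in
Initial abstraction Ia = S/5 = (2900/1633)/5 = 580/1633 ≈ 0.355 in
Excess rainfall: 4.620 − 0.355 = 4.265 in; P > Ia so Q > 0
Q: (348223/81650)² ÷ (493223/81650) = 121259257729/40271657950 in (≈ 3.011 in)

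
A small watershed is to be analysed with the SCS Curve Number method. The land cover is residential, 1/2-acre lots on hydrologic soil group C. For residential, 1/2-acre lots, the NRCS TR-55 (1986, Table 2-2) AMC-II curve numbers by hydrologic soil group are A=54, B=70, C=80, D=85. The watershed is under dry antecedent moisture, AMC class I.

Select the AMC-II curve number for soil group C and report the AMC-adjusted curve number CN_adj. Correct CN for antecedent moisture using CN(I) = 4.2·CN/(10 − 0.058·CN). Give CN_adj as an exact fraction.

CN_adj = 4200/67 ≈ 62.687

NRCS table: residential, 1/2-acre lots, soil group C → CN(II) = 80
Adjust CN=80 to AMC I: 4.2·80/(10 − 0.058·80) → 336 ÷ (134/25) = 4200/67 ≈ 62.687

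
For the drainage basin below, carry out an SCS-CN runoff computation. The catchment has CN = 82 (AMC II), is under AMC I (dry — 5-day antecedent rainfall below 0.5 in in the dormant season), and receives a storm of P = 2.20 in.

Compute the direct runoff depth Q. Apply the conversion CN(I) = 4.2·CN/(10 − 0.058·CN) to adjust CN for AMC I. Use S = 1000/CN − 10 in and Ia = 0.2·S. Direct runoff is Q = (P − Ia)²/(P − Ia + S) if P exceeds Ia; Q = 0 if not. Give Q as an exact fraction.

Adjust CN=82 to AMC I: 4.2·82/(10 − 0.058·82) → (1722/5) ÷ (1311/250) = 28700/437 ≈ 65.675
Retention S: 1000/CN − 10 with CN=65.675 → S = 1500/287 ≈ 5.226 in
Initial abstraction Ia = S/5 = (1500/287)/5 = 300/287 ≈ 1.045 in
Excess rainfall: 2.200 − 1.045 = 1.155 in; P > Ia so Q > 0
Runoff Q = (P−Ia)²/(P−Ia+S) = (1.155)²/(1.155+5.226) = 2745649/13140295 ≈ 0.209 in

Q = 2745649/13140295 in ≈ 0.209 in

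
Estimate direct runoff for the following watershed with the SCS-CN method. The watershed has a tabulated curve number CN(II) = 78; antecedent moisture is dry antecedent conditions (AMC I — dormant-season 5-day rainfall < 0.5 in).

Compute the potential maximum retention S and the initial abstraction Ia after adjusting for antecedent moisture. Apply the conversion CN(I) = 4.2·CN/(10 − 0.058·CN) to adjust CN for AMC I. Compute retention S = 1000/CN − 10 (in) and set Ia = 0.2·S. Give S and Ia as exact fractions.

S = 5500/819 in ≈ 6.716 in; Ia = 1100/819 in ≈ 1.343 in

Dry (AMC I): CN(I) = 4.2·78/(10 − 0.058·78) = (1638/5)/(1369/250) = 81900/1369 ≈ 59.825
S = 1000/(81900/1369) − 10 = 5500/819 in ≈ 6.716 in
Initial abstraction Ia = S/5 = (5500/819)/5 = 1100/819 ≈ 1.343 in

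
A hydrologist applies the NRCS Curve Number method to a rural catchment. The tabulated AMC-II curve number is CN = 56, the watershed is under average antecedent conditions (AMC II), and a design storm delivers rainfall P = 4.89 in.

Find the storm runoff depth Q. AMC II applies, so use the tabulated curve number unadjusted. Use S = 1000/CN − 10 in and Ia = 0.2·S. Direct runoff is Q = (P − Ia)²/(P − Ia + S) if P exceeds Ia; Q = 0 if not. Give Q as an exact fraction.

Q = 5396329/5476100 in ≈ 0.985 in

CN(II) = 56; AMC II needs no correction.
Retention S: 1000/CN − 10 with CN=56.000 → S = 55/7 ≈ 7.857 in
Initial abstraction Ia = S/5 = (55/7)/5 = 11/7 ≈ 1.571 in
P − Ia = 4.890 − 1.571 = 2323/700 ≈ 3.319 in (> 0, runoff occurs)
Runoff Q = (P−Ia)²/(P−Ia+S) = (3.319)²/(3.319+7.857) = 5396329/5476100 ≈ 0.985 in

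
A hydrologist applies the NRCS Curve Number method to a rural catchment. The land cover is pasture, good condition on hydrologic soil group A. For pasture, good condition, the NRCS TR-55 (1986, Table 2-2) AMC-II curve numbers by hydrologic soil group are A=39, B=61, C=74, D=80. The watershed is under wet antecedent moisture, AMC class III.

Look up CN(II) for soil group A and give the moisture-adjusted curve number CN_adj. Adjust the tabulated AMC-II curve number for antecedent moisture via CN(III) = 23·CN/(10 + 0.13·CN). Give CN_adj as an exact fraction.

NRCS table: pasture, good condition, soil group A → CN(II) = 39
Wet (AMC III): CN(III) = 23·39/(10 + 0.13·39) = 897/(1507/100) = 89700/1507 ≈ 59.522

CN_adj = 89700/1507 ≈ 59.522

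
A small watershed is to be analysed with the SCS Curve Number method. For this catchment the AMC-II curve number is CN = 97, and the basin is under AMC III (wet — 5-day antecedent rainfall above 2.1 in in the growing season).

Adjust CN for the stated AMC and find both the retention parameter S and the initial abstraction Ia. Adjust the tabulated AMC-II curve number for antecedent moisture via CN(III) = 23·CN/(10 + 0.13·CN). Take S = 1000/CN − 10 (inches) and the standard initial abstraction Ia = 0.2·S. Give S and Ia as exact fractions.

S = 300/2231 in ≈ 0.134 in; Ia = 60/2231 in ≈ 0.027 in

Wet (AMC III): CN(III) = 23·97/(10 + 0.13·97) = 2231/(2261/100) = 223100/2261 ≈ 98.673
Retention S: 1000/CN − 10 with CN=98.673 → S = 300/2231 ≈ 0.134 in
Ia = 0.2·(300/2231) = 60/2231 in ≈ 0.027 in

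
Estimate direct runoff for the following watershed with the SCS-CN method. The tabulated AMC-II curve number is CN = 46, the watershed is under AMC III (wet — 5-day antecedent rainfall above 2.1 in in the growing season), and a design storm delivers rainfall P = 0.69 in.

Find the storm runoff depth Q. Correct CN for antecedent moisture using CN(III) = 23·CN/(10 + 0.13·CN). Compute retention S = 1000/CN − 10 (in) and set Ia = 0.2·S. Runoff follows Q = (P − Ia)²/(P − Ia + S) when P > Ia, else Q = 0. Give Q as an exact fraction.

Q = 0 in ≈ 0.000 in

Adjust CN=46 to AMC III: 23·46/(10 + 0.13·46) → 1058 ÷ (799/50) = 52900/799 ≈ 66.208
Retention S: 1000/CN − 10 with CN=66.208 → S = 2700/529 ≈ 5.104 in
Ia = 0.2S: 0.2·5.104 = 1.021 in (exactly 540/529)
P = 0.690 ≤ Ia = 1.021 in: entire storm abstracted, Q = 0.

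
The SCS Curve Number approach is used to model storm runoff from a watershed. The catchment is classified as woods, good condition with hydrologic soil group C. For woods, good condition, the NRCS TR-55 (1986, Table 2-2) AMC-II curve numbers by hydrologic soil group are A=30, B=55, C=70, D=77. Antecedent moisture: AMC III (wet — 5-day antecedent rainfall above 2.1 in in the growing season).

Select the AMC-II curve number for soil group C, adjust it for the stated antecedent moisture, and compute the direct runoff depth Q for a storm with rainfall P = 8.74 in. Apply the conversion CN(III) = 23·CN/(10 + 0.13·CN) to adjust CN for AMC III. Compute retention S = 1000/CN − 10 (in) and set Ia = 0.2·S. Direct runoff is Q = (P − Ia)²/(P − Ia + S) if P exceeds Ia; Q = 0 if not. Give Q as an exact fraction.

NRCS table: woods, good condition, soil group C → CN(II) = 70
Wet (AMC III): CN(III) = 23·70/(10 + 0.13·70) = 1610/(191/10) = 16100/191 ≈ 84.293
S = 1000/(16100/191) − 10 = 300/161 in ≈ 1.863 in
Initial abstraction Ia = S/5 = (300/161)/5 = 60/161 ≈ 0.373 in
Excess rainfall: 8.740 − 0.373 = 8.367 in; P > Ia so Q > 0
Q = (67357/8050)²/((67357/8050) + 300/161) = (4536965449/64802500)/(82357/8050) = 4536965449/662973850 in ≈ 6.843 in

Q = 4536965449/662973850 in ≈ 6.843 in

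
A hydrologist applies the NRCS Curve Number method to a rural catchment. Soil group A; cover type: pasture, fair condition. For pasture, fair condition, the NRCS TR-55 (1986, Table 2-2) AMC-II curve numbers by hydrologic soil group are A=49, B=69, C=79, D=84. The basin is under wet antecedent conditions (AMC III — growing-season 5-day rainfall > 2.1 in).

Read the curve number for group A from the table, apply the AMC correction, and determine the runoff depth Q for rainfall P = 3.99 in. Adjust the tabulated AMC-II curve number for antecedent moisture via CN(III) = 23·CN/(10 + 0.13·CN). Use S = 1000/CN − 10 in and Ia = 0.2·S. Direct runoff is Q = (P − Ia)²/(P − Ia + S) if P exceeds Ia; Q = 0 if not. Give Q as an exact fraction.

Q = 13430723881/10739971900 in ≈ 1.251 in

NRCS table: pasture, fair condition, soil group A → CN(II) = 49
Wet (AMC III): CN(III) = 23·49/(10 + 0.13·49) = 1127/(1637/100) = 112700/1637 ≈ 68.845
S = 1000/(112700/1637) − 10 = 5100/1127 in ≈ 4.525 in
Ia = 0.2·(5100/1127) = 1020/1127 in ≈ 0.905 in
Since P=3.990 > Ia=0.905: effective rainfall P−Ia = 347673/112700 in
Q = (347673/112700)²/((347673/112700) + 5100/1127) = (120876514929/12701290000)/(857673/112700) = 13430723881/10739971900 in ≈ 1.251 in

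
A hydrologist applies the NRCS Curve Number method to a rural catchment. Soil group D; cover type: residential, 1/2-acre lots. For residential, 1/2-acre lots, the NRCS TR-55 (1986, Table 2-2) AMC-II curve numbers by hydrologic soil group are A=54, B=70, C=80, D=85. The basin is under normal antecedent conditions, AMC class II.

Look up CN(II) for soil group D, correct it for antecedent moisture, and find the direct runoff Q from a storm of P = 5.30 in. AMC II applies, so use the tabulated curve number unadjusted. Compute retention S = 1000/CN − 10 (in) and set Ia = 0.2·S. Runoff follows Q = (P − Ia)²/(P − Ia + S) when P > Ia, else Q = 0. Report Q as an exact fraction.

Q = 707281/193970 in ≈ 3.646 in

NRCS table: residential, 1/2-acre lots, soil group D → CN(II) = 85
Average conditions: CN = 85 (no AMC adjustment).
S = 1000/85 − 10 = 30/17 in ≈ 1.765 in
Initial abstraction Ia = S/5 = (30/17)/5 = 6/17 ≈ 0.353 in
Since P=5.300 > Ia=0.353: effective rainfall P−Ia = 841/170 in
Runoff Q = (P−Ia)²/(P−Ia+S) = (4.947)²/(4.947+1.765) = 707281/193970 ≈ 3.646 in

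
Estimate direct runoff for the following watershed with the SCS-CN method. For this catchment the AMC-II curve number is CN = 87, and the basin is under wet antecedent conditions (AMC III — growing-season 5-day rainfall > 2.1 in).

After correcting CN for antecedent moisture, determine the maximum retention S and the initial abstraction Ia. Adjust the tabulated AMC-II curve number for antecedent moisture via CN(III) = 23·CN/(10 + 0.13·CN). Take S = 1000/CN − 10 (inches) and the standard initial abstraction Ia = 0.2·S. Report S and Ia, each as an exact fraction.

CN(III) from CN(II)=87: (23·87)/(10 + 0.13·87) = 200100/2131 ≈ 93.900
Retention S: 1000/CN − 10 with CN=93.900 → S = 1300/2001 ≈ 0.650 in
Initial abstraction Ia = S/5 = (1300/2001)/5 = 260/2001 ≈ 0.130 in

S = 1300/2001 in ≈ 0.650 in; Ia = 260/2001 in ≈ 0.130 in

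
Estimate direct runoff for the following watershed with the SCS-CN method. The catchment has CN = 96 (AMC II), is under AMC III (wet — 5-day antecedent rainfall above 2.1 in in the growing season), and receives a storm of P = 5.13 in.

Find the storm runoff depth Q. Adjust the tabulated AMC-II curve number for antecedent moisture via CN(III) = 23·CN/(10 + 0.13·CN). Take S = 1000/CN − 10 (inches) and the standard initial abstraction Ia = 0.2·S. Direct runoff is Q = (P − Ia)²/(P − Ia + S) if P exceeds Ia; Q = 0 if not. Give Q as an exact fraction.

Q = 1235311609/251139300 in ≈ 4.919 in

CN(III) from CN(II)=96: (23·96)/(10 + 0.13·96) = 27600/281 ≈ 98.221
S = 1000/(27600/281) − 10 = 25/138 in ≈ 0.181 in
Ia = 0.2·(25/138) = 5/138 in ≈ 0.036 in
Since P=5.130 > Ia=0.036: effective rainfall P−Ia = 35147/6900 in
Runoff Q = (P−Ia)²/(P−Ia+S) = (5.094)²/(5.094+0.181) = 1235311609/251139300 ≈ 4.919 in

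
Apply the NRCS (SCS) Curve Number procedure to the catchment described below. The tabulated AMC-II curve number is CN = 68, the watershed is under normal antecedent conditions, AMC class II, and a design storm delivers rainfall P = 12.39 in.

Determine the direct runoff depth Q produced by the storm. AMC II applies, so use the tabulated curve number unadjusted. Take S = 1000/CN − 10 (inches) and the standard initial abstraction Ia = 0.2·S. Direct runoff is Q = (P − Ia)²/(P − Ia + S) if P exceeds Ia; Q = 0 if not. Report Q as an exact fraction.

AMC II — tabulated CN = 68 applies directly.
Max retention: S = 1000/68 − 10 = 80/17 in (≈ 4.706 in)
Ia = 0.2S: 0.2·4.706 = 0.941 in (exactly 16/17)
P − Ia = 12.390 − 0.941 = 19463/1700 ≈ 11.449 in (> 0, runoff occurs)
Q = (19463/1700)²/((19463/1700) + 80/17) = (378808369/2890000)/(27463/1700) = 378808369/46687100 in ≈ 8.114 in

Q = 378808369/46687100 in ≈ 8.114 in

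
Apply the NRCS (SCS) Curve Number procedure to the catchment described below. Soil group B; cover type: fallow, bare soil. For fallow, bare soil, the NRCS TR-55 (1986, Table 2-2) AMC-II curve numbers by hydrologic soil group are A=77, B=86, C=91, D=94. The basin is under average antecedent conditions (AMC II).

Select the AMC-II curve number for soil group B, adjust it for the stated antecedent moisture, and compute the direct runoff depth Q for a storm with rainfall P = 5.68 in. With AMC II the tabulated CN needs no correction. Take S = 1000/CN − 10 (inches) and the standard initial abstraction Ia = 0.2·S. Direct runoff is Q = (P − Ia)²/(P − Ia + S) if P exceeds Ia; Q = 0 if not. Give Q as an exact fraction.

NRCS table: fallow, bare soil, soil group B → CN(II) = 86
CN(II) = 86; AMC II needs no correction.
Retention S: 1000/CN − 10 with CN=86.000 → S = 70/43 ≈ 1.628 in
Ia = 0.2S: 0.2·1.628 = 0.326 in (exactly 14/43)
P − Ia = 5.680 − 0.326 = 5756/1075 ≈ 5.354 in (> 0, runoff occurs)
Q: (5756/1075)² ÷ (7506/1075) = 16565768/4034475 in (≈ 4.106 in)

Q = 16565768/4034475 in ≈ 4.106 in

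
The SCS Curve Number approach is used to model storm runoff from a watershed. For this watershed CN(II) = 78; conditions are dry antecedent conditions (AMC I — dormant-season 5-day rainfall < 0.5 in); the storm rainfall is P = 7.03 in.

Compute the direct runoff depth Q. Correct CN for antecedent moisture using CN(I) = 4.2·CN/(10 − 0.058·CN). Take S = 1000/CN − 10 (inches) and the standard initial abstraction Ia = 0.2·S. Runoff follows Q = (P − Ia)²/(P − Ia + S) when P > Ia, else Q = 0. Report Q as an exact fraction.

Adjust CN=78 to AMC I: 4.2·78/(10 − 0.058·78) → (1638/5) ÷ (1369/250) = 81900/1369 ≈ 59.825
Max retention: S = 1000/(81900/1369) − 10 = 5500/819 in (≈ 6.716 in)
Ia = 0.2S: 0.2·6.716 = 1.343 in (exactly 1100/819)
Since P=7.030 > Ia=1.343: effective rainfall P−Ia = 465757/81900 in
Q: (465757/81900)² ÷ (1015757/81900) = 216929583049/83190498300 in (≈ 2.608 in)

Q = 216929583049/83190498300 in ≈ 2.608 in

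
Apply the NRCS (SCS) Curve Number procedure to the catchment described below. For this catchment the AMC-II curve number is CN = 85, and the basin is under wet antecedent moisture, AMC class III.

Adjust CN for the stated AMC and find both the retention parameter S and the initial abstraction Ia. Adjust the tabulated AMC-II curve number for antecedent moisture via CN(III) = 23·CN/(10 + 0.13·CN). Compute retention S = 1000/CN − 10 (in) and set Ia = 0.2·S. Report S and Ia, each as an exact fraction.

CN(III) from CN(II)=85: (23·85)/(10 + 0.13·85) = 39100/421 ≈ 92.874
Max retention: S = 1000/(39100/421) − 10 = 300/391 in (≈ 0.767 in)
Ia = 0.2·(300/391) = 60/391 in ≈ 0.153 in

S = 300/391 in ≈ 0.767 in; Ia = 60/391 in ≈ 0.153 in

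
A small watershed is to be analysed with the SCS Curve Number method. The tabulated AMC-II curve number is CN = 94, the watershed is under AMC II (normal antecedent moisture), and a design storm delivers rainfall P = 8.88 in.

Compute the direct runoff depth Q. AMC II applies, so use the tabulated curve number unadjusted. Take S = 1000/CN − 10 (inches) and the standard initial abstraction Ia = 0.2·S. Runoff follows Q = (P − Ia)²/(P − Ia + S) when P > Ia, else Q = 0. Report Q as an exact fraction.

Q = 5875592/720275 in ≈ 8.157 in

Average conditions: CN = 94 (no AMC adjustment).
S = 1000/94 − 10 = 30/47 in ≈ 0.638 in
Ia = 0.2·(30/47) = 6/47 in ≈ 0.128 in
Since P=8.880 > Ia=0.128: effective rainfall P−Ia = 10284/1175 in
Runoff Q = (P−Ia)²/(P−Ia+S) = (8.752)²/(8.752+0.638) = 5875592/720275 ≈ 8.157 in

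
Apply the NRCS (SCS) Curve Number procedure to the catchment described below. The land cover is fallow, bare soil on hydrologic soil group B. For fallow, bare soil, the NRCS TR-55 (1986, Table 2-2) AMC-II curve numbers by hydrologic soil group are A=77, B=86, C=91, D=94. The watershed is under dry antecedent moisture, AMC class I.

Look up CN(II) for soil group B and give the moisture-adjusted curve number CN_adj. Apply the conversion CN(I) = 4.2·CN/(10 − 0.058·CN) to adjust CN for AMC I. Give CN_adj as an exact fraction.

NRCS table: fallow, bare soil, soil group B → CN(II) = 86
Adjust CN=86 to AMC I: 4.2·86/(10 − 0.058·86) → (1806/5) ÷ (1253/250) = 12900/179 ≈ 72.067

CN_adj = 12900/179 ≈ 72.067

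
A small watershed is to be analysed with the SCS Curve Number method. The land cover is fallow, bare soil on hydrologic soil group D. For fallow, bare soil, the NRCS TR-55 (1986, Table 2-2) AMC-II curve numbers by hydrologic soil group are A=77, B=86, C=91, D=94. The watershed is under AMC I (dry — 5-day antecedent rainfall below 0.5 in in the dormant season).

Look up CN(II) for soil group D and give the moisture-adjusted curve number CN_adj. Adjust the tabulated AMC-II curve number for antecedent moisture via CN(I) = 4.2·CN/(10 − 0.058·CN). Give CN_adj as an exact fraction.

CN_adj = 32900/379 ≈ 86.807

NRCS table: fallow, bare soil, soil group D → CN(II) = 94
Adjust CN=94 to AMC I: 4.2·94/(10 − 0.058·94) → (1974/5) ÷ (1137/250) = 32900/379 ≈ 86.807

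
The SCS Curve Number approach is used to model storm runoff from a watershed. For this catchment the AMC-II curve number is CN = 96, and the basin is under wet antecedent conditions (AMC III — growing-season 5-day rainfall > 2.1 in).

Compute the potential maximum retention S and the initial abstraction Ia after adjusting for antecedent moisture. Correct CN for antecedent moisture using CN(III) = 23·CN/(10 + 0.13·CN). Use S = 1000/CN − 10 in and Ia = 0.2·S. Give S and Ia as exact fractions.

Wet (AMC III): CN(III) = 23·96/(10 + 0.13·96) = 2208/(562/25) = 27600/281 ≈ 98.221
Retention S: 1000/CN − 10 with CN=98.221 → S = 25/138 ≈ 0.181 in
Initial abstraction Ia = S/5 = (25/138)/5 = 5/138 ≈ 0.036 in

S = 25/138 in ≈ 0.181 in; Ia = 5/138 in ≈ 0.036 in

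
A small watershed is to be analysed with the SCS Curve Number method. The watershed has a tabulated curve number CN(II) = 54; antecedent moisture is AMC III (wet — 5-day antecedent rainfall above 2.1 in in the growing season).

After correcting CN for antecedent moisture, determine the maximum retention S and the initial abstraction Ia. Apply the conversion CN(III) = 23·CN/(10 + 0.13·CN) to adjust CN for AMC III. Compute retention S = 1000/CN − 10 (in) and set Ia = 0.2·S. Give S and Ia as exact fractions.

Adjust CN=54 to AMC III: 23·54/(10 + 0.13·54) → 1242 ÷ (851/50) = 2700/37 ≈ 72.973
Max retention: S = 1000/(2700/37) − 10 = 100/27 in (≈ 3.704 in)
Ia = 0.2·(100/27) = 20/27 in ≈ 0.741 in

S = 100/27 in ≈ 3.704 in; Ia = 20/27 in ≈ 0.741 in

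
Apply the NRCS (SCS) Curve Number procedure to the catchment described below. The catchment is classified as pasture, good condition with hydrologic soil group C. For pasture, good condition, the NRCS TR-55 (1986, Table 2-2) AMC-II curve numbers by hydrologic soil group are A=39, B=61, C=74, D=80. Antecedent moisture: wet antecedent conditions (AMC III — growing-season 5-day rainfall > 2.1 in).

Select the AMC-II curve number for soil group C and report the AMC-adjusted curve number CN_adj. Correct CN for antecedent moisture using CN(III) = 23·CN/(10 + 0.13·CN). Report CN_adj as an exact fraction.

NRCS table: pasture, good condition, soil group C → CN(II) = 74
Wet (AMC III): CN(III) = 23·74/(10 + 0.13·74) = 1702/(981/50) = 85100/981 ≈ 86.748

CN_adj = 85100/981 ≈ 86.748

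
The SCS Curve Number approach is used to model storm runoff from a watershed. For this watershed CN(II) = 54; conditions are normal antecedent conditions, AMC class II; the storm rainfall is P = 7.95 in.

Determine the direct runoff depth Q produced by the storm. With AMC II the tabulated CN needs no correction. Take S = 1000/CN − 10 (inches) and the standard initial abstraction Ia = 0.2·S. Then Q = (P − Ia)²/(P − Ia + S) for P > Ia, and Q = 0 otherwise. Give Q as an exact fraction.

Q = 11377129/4305420 in ≈ 2.643 in

CN(II) = 54; AMC II needs no correction.
Max retention: S = 1000/54 − 10 = 230/27 in (≈ 8.519 in)
Initial abstraction Ia = S/5 = (230/27)/5 = 46/27 ≈ 1.704 in
Since P=7.950 > Ia=1.704: effective rainfall P−Ia = 3373/540 in
Runoff Q = (P−Ia)²/(P−Ia+S) = (6.246)²/(6.246+8.519) = 11377129/4305420 ≈ 2.643 in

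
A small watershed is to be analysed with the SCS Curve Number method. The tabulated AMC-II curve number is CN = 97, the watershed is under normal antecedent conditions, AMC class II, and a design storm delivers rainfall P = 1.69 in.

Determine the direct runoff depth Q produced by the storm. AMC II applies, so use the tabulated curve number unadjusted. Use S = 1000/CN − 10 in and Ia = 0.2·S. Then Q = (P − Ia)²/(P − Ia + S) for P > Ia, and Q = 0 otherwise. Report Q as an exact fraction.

Q = 249418849/182292100 in ≈ 1.368 in

AMC II — tabulated CN = 97 applies directly.
Retention S: 1000/CN − 10 with CN=97.000 → S = 30/97 ≈ 0.309 in
Ia = 0.2·(30/97) = 6/97 in ≈ 0.062 in
P − Ia = 1.690 − 0.062 = 15793/9700 ≈ 1.628 in (> 0, runoff occurs)
Q: (15793/9700)² ÷ (18793/9700) = 249418849/182292100 in (≈ 1.368 in)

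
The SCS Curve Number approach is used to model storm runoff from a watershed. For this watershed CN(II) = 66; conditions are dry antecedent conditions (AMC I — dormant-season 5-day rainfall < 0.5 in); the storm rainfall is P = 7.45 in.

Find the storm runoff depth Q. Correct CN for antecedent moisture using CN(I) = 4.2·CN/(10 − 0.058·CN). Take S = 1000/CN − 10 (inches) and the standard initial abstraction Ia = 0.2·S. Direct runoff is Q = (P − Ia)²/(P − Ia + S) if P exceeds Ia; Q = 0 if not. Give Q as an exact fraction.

Q = 4796532049/3316102020 in ≈ 1.446 in

Dry (AMC I): CN(I) = 4.2·66/(10 − 0.058·66) = (1386/5)/(1543/250) = 69300/1543 ≈ 44.913
Retention S: 1000/CN − 10 with CN=44.913 → S = 8500/693 ≈ 12.266 in
Ia = 0.2S: 0.2·12.266 = 2.453 in (exactly 1700/693)
P − Ia = 7.450 − 2.453 = 69257/13860 ≈ 4.997 in (> 0, runoff occurs)
Runoff Q = (P−Ia)²/(P−Ia+S) = (4.997)²/(4.997+12.266) = 4796532049/3316102020 ≈ 1.446 in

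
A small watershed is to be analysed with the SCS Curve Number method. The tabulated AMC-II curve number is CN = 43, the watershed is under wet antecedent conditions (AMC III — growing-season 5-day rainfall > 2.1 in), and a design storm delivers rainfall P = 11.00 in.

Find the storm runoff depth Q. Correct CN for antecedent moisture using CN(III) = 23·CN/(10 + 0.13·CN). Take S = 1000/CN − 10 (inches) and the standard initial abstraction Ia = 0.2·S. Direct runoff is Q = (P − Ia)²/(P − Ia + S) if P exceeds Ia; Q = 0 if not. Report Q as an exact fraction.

Adjust CN=43 to AMC III: 23·43/(10 + 0.13·43) → 989 ÷ (1559/100) = 98900/1559 ≈ 63.438
S = 1000/(98900/1559) − 10 = 5700/989 in ≈ 5.763 in
Ia = 0.2·(5700/989) = 1140/989 in ≈ 1.153 in
P − Ia = 11.000 − 1.153 = 9739/989 ≈ 9.847 in (> 0, runoff occurs)
Runoff Q = (P−Ia)²/(P−Ia+S) = (9.847)²/(9.847+5.763) = 94848121/15269171 ≈ 6.212 in

Q = 94848121/15269171 in ≈ 6.212 in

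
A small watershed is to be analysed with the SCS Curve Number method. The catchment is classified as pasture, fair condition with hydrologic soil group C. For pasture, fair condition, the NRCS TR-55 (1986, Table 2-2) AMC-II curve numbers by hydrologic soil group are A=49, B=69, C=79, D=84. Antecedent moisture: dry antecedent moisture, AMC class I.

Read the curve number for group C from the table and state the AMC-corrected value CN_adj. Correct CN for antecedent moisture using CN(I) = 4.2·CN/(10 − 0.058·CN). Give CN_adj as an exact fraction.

NRCS table: pasture, fair condition, soil group C → CN(II) = 79
Dry (AMC I): CN(I) = 4.2·79/(10 − 0.058·79) = (1659/5)/(2709/500) = 7900/129 ≈ 61.240

CN_adj = 7900/129 ≈ 61.240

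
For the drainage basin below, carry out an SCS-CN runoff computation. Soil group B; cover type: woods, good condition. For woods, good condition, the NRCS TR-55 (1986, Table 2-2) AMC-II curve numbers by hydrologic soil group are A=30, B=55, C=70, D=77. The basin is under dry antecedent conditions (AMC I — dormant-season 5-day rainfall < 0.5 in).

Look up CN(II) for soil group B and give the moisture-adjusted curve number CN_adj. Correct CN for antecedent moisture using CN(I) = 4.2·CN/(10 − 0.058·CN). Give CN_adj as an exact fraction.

NRCS table: woods, good condition, soil group B → CN(II) = 55
CN(I) from CN(II)=55: (4.2·55)/(10 − 0.058·55) = 7700/227 ≈ 33.921

CN_adj = 7700/227 ≈ 33.921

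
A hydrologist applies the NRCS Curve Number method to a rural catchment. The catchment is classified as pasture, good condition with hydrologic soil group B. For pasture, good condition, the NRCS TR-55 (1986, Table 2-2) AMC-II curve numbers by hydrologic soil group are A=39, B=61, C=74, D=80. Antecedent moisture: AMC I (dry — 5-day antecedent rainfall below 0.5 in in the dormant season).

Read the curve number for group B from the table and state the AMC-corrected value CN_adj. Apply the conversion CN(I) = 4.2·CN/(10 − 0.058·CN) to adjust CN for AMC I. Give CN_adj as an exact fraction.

CN_adj = 42700/1077 ≈ 39.647

NRCS table: pasture, good condition, soil group B → CN(II) = 61
Dry (AMC I): CN(I) = 4.2·61/(10 − 0.058·61) = (1281/5)/(3231/500) = 42700/1077 ≈ 39.647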